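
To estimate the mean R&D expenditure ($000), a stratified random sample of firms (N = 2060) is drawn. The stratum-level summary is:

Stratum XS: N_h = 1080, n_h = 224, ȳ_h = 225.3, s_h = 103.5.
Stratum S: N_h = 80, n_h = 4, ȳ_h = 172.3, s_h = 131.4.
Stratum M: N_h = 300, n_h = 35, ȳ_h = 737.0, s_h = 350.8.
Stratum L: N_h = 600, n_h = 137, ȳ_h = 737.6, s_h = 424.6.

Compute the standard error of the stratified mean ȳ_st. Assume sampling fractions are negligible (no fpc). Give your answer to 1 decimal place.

V̂(ȳ_st) = Σ W_h² s_h²/n_h, with W_h = N_h/N and N = 2060:
  stratum XS: (1080/2060)²·103.5²/224 = 13.1446
  stratum S: (80/2060)²·131.4²/4 = 6.50993
  stratum M: (300/2060)²·350.8²/35 = 74.5692
  stratum L: (600/2060)²·424.6²/137 = 111.637
V̂(ȳ_st) = 205.86
SE(ȳ_st) = √205.86 = 14.3478

SE(ȳ_st) ≈ 14.3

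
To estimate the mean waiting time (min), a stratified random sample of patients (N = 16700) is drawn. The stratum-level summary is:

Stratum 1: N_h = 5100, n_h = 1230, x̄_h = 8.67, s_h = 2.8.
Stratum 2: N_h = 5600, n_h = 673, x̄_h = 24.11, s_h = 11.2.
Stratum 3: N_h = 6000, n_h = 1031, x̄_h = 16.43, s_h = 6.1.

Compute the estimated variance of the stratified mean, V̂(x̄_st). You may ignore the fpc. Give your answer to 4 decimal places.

V̂(x̄_st) = Σ W_h² s_h²/n_h, with W_h = N_h/N and N = 16700:
  stratum 1: (5100/16700)²·2.8²/1230 = 0.000594454
  stratum 2: (5600/16700)²·11.2²/673 = 0.0209587
  stratum 3: (6000/16700)²·6.1²/1031 = 0.00465876
V̂(x̄_st) = 0.0262119

V̂(x̄_st) ≈ 0.0262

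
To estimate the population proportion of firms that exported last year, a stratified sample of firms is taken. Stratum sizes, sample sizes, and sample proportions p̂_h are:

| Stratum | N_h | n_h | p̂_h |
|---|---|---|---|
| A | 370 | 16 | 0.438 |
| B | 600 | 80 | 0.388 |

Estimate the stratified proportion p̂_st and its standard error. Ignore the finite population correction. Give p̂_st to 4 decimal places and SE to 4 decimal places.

N = 970; stratum weights W_h = N_h/N.
p̂_st = Σ W_h p̂_h = (370·0.438 + 600·0.388)/970 = 0.40707
V̂(p̂_st) = Σ W_h² p̂_h(1−p̂_h)/(n_h−1):
  stratum A: (370/970)²·0.438·0.562/15 = 0.0023877
  stratum B: (600/970)²·0.388·0.612/79 = 0.00115005
V̂(p̂_st) = 0.00353774; SE = √V̂ = 0.0594789

p̂_st ≈ 0.4071, SE ≈ 0.0595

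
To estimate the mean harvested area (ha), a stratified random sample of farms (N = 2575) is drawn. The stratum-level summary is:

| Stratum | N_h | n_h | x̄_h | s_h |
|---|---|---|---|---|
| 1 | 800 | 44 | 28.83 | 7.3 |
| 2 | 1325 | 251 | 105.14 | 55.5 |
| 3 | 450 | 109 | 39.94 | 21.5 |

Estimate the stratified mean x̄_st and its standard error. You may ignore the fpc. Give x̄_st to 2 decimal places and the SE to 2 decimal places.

x̄_st ≈ 70.04, SE ≈ 1.87

x̄_st = Σ W_h x̄_h = (800·28.83 + 1325·105.14 + 450·39.94)/2575 = 70.03786
V̂(x̄_st) = Σ W_h² s_h²/n_h, with W_h = N_h/N and N = 2575:
  stratum 1: (800/2575)²·7.3²/44 = 0.116901
  stratum 2: (1325/2575)²·55.5²/251 = 3.2493
  stratum 3: (450/2575)²·21.5²/109 = 0.129515
V̂(x̄_st) = 3.49571
SE(x̄_st) = √3.49571 = 1.86968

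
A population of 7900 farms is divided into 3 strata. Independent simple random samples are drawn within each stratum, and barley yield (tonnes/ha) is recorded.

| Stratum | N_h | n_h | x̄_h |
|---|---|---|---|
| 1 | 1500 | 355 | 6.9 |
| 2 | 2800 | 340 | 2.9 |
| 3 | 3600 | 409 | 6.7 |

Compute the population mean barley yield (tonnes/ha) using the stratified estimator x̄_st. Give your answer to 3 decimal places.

x̄_st ≈ 5.391

N = Σ N_h = 7900. Stratum weights W_h = N_h/N.
x̄_st = (1500·6.9 + 2800·2.9 + 3600·6.7) / 7900 = 5.39114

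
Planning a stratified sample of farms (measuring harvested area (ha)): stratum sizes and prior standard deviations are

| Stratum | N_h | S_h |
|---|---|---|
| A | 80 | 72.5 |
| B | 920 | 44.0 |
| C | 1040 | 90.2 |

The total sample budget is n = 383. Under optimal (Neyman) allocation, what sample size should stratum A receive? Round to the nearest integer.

16

Neyman allocation: n_h = n · N_h S_h / Σ N_i S_i, with n = 383.
  stratum A: N_h·S_h = 80·72.5 = 5800.00
  stratum B: N_h·S_h = 920·44.0 = 40480.00
  stratum C: N_h·S_h = 1040·90.2 = 93808.00
Σ N_h S_h = 140088.00
n for stratum A = 383·5800.00/140088.00 = 15.857 → 16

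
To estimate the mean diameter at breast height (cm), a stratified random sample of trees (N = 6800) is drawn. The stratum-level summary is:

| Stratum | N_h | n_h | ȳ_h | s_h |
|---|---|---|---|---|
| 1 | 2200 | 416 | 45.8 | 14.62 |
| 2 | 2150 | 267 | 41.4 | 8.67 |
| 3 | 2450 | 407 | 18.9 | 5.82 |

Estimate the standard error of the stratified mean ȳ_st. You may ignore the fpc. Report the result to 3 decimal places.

SE(ȳ_st) ≈ 0.305

V̂(ȳ_st) = Σ W_h² s_h²/n_h, with W_h = N_h/N and N = 6800:
  stratum 1: (2200/6800)²·14.62²/416 = 0.053781
  stratum 2: (2150/6800)²·8.67²/267 = 0.028144
  stratum 3: (2450/6800)²·5.82²/407 = 0.0108035
V̂(ȳ_st) = 0.0927286
SE(ȳ_st) = √0.0927286 = 0.304514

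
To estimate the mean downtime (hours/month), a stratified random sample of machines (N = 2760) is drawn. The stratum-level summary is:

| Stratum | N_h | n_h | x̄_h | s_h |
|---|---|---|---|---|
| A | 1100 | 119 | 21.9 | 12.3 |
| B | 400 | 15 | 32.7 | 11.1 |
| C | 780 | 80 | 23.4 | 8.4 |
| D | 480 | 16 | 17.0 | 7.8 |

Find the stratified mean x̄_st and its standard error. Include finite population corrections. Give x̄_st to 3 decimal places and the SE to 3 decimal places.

x̄_st = Σ W_h x̄_h = (1100·21.9 + 400·32.7 + 780·23.4 + 480·17.0)/2760 = 23.03696
V̂(x̄_st) = Σ W_h² (1 − n_h/N_h) s_h²/n_h, with W_h = N_h/N and N = 2760:
  stratum A: (1100/2760)²·(1 − 119/1100)·12.3²/119 = 0.180097
  stratum B: (400/2760)²·(1 − 15/400)·11.1²/15 = 0.166057
  stratum C: (780/2760)²·(1 − 80/780)·8.4²/80 = 0.0632183
  stratum D: (480/2760)²·(1 − 16/480)·7.8²/16 = 0.111176
V̂(x̄_st) = 0.520548
SE(x̄_st) = √0.520548 = 0.72149

x̄_st ≈ 23.037, SE ≈ 0.721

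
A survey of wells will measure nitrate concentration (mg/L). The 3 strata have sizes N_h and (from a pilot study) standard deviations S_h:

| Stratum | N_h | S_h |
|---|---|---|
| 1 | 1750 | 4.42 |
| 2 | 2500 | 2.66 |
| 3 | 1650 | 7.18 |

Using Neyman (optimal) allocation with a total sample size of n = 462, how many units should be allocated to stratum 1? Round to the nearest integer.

Neyman allocation: n_h = n · N_h S_h / Σ N_i S_i, with n = 462.
  stratum 1: N_h·S_h = 1750·4.42 = 7735.00
  stratum 2: N_h·S_h = 2500·2.66 = 6650.00
  stratum 3: N_h·S_h = 1650·7.18 = 11847.00
Σ N_h S_h = 26232.00
n for stratum 1 = 462·7735.00/26232.00 = 136.229 → 136

136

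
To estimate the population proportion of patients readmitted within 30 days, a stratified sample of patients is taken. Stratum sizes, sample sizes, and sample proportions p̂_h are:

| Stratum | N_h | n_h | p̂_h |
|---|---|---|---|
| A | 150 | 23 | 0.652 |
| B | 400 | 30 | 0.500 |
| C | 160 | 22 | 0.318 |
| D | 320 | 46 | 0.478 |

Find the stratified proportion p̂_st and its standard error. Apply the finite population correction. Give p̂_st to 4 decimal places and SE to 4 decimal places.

N = 1030; stratum weights W_h = N_h/N.
p̂_st = Σ W_h p̂_h = (150·0.652 + 400·0.500 + 160·0.318 + 320·0.478)/1030 = 0.48703
V̂(p̂_st) = Σ W_h² (1 − n_h/N_h) p̂_h(1−p̂_h)/(n_h−1):
  stratum A: (150/1030)²·(1 − 23/150)·0.652·0.348/22 = 0.000185193
  stratum B: (400/1030)²·(1 − 30/400)·0.500·0.500/29 = 0.00120262
  stratum C: (160/1030)²·(1 − 22/160)·0.318·0.682/21 = 0.00021494
  stratum D: (320/1030)²·(1 − 46/320)·0.478·0.522/45 = 0.00045826
V̂(p̂_st) = 0.00206102; SE = √V̂ = 0.0453984

p̂_st ≈ 0.4870, SE ≈ 0.0454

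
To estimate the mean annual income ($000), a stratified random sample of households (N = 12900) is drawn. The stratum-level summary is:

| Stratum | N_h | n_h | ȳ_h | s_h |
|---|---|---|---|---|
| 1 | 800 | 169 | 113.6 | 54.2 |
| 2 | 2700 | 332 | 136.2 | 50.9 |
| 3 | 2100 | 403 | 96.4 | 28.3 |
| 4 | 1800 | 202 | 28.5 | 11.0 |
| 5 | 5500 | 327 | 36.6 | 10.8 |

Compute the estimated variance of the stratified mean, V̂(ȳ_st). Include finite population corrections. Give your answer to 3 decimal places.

V̂(ȳ_st) = Σ W_h² (1 − n_h/N_h) s_h²/n_h, with W_h = N_h/N and N = 12900:
  stratum 1: (800/12900)²·(1 − 169/800)·54.2²/169 = 0.0527293
  stratum 2: (2700/12900)²·(1 − 332/2700)·50.9²/332 = 0.299822
  stratum 3: (2100/12900)²·(1 − 403/2100)·28.3²/403 = 0.0425588
  stratum 4: (1800/12900)²·(1 − 202/1800)·11.0²/202 = 0.0103539
  stratum 5: (5500/12900)²·(1 − 327/5500)·10.8²/327 = 0.0609853
V̂(ȳ_st) = 0.466449

V̂(ȳ_st) ≈ 0.466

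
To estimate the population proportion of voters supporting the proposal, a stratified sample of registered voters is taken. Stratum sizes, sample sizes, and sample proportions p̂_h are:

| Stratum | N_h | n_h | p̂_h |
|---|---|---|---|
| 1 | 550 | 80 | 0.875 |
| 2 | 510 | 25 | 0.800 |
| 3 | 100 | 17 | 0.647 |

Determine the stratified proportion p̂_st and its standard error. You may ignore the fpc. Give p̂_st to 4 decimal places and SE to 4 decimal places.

p̂_st ≈ 0.8224, SE ≈ 0.0413

N = 1160; stratum weights W_h = N_h/N.
p̂_st = Σ W_h p̂_h = (550·0.875 + 510·0.800 + 100·0.647)/1160 = 0.82237
V̂(p̂_st) = Σ W_h² p̂_h(1−p̂_h)/(n_h−1):
  stratum 1: (550/1160)²·0.875·0.125/79 = 0.000311244
  stratum 2: (510/1160)²·0.800·0.200/24 = 0.00128864
  stratum 3: (100/1160)²·0.647·0.353/16 = 0.000106082
V̂(p̂_st) = 0.00170597; SE = √V̂ = 0.0413034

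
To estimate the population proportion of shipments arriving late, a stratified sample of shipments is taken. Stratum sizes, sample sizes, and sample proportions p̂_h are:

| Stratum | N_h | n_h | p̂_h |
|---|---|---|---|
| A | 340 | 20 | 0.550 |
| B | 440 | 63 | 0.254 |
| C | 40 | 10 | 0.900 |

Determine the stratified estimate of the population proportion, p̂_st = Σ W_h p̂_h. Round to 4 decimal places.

N = 820; stratum weights W_h = N_h/N.
p̂_st = Σ W_h p̂_h = (340·0.550 + 440·0.254 + 40·0.900)/820 = 0.40824

p̂_st ≈ 0.4082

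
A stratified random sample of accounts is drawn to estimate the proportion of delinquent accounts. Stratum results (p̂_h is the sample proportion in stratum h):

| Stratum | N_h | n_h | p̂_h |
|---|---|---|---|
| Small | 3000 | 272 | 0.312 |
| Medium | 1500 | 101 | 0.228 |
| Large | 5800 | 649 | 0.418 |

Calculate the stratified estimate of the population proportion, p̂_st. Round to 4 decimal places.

p̂_st ≈ 0.3595

N = 10300; stratum weights W_h = N_h/N.
p̂_st = Σ W_h p̂_h = (3000·0.312 + 1500·0.228 + 5800·0.418)/10300 = 0.35946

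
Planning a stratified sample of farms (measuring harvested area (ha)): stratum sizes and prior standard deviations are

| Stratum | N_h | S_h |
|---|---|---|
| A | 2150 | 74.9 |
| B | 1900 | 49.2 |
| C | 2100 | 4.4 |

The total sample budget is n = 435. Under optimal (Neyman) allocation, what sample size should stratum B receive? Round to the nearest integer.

154

Neyman allocation: n_h = n · N_h S_h / Σ N_i S_i, with n = 435.
  stratum A: N_h·S_h = 2150·74.9 = 161035.00
  stratum B: N_h·S_h = 1900·49.2 = 93480.00
  stratum C: N_h·S_h = 2100·4.4 = 9240.00
Σ N_h S_h = 263755.00
n for stratum B = 435·93480.00/263755.00 = 154.173 → 154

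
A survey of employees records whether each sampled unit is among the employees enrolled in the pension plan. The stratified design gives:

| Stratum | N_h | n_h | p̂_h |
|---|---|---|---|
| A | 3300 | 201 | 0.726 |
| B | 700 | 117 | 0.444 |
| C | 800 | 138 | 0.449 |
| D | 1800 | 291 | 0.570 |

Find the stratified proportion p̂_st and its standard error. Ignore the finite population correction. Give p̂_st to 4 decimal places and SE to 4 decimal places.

p̂_st ≈ 0.6200, SE ≈ 0.0190

N = 6600; stratum weights W_h = N_h/N.
p̂_st = Σ W_h p̂_h = (3300·0.726 + 700·0.444 + 800·0.449 + 1800·0.570)/6600 = 0.61997
V̂(p̂_st) = Σ W_h² p̂_h(1−p̂_h)/(n_h−1):
  stratum A: (3300/6600)²·0.726·0.274/200 = 0.000248655
  stratum B: (700/6600)²·0.444·0.556/116 = 2.39391e-05
  stratum C: (800/6600)²·0.449·0.551/137 = 2.6532e-05
  stratum D: (1800/6600)²·0.570·0.430/290 = 6.28641e-05
V̂(p̂_st) = 0.00036199; SE = √V̂ = 0.019026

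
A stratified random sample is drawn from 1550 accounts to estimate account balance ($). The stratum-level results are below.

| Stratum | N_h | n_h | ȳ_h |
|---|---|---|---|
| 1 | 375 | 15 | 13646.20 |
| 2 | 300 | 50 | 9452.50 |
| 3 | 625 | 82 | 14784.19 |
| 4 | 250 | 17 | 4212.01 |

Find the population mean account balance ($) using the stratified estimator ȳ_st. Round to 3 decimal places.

ȳ_st ≈ 11771.740

N = Σ N_h = 1550. Stratum weights W_h = N_h/N.
ȳ_st = (375·13646.20 + 300·9452.50 + 625·14784.19 + 250·4212.01) / 1550 = 11771.73952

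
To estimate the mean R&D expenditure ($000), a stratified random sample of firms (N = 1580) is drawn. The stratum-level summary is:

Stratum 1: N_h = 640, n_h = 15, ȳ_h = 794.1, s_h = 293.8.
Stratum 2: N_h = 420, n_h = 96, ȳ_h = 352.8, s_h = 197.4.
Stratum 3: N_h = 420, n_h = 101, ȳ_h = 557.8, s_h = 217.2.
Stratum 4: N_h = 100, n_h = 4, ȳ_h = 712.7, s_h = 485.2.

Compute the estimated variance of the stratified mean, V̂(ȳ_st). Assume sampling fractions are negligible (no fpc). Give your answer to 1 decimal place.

V̂(ȳ_st) = Σ W_h² s_h²/n_h, with W_h = N_h/N and N = 1580:
  stratum 1: (640/1580)²·293.8²/15 = 944.187
  stratum 2: (420/1580)²·197.4²/96 = 28.6819
  stratum 3: (420/1580)²·217.2²/101 = 33.0052
  stratum 4: (100/1580)²·485.2²/4 = 235.759
V̂(ȳ_st) = 1241.63

V̂(ȳ_st) ≈ 1241.6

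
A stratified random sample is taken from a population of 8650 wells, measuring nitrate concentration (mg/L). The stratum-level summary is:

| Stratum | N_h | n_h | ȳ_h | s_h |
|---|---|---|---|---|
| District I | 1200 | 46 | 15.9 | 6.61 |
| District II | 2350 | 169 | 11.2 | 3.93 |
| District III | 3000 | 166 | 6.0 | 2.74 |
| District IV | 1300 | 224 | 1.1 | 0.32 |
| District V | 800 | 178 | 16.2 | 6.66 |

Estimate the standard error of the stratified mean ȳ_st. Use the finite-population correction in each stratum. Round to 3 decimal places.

SE(ȳ_st) ≈ 0.175

V̂(ȳ_st) = Σ W_h² (1 − n_h/N_h) s_h²/n_h, with W_h = N_h/N and N = 8650:
  stratum District I: (1200/8650)²·(1 − 46/1200)·6.61²/46 = 0.0175792
  stratum District II: (2350/8650)²·(1 − 169/2350)·3.93²/169 = 0.00626022
  stratum District III: (3000/8650)²·(1 − 166/3000)·2.74²/166 = 0.00513904
  stratum District IV: (1300/8650)²·(1 − 224/1300)·0.32²/224 = 8.54625e-06
  stratum District V: (800/8650)²·(1 − 178/800)·6.66²/178 = 0.00165721
V̂(ȳ_st) = 0.0306442
SE(ȳ_st) = √0.0306442 = 0.175055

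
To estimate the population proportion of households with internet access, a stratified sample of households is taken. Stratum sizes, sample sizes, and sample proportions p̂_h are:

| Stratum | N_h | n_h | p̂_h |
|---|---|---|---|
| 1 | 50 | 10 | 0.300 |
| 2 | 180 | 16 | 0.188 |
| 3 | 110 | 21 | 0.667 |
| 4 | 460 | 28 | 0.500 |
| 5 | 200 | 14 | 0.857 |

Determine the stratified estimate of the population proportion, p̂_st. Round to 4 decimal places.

N = 1000; stratum weights W_h = N_h/N.
p̂_st = Σ W_h p̂_h = (50·0.300 + 180·0.188 + 110·0.667 + 460·0.500 + 200·0.857)/1000 = 0.52361

p̂_st ≈ 0.5236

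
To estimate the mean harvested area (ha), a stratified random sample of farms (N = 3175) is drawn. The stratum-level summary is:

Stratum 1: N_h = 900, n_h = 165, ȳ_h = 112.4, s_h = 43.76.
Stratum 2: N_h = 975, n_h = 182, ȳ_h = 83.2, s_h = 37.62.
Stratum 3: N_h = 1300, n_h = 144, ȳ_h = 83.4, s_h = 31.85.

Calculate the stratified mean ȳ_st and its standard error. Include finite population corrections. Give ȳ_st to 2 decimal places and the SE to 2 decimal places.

ȳ_st ≈ 91.56, SE ≈ 1.55

ȳ_st = Σ W_h ȳ_h = (900·112.4 + 975·83.2 + 1300·83.4)/3175 = 91.55906
V̂(ȳ_st) = Σ W_h² (1 − n_h/N_h) s_h²/n_h, with W_h = N_h/N and N = 3175:
  stratum 1: (900/3175)²·(1 − 165/900)·43.76²/165 = 0.761576
  stratum 2: (975/3175)²·(1 − 182/975)·37.62²/182 = 0.596426
  stratum 3: (1300/3175)²·(1 − 144/1300)·31.85²/144 = 1.0502
V̂(ȳ_st) = 2.4082
SE(ȳ_st) = √2.4082 = 1.55184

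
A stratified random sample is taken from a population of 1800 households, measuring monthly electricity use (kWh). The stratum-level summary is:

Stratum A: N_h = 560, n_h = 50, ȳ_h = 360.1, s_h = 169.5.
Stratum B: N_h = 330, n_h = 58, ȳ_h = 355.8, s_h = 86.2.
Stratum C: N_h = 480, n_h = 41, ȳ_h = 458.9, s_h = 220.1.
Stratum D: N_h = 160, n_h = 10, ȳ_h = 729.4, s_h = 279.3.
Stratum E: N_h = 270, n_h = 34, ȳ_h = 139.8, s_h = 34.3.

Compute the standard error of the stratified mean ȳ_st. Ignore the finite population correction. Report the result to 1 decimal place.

SE(ȳ_st) ≈ 14.4

V̂(ȳ_st) = Σ W_h² s_h²/n_h, with W_h = N_h/N and N = 1800:
  stratum A: (560/1800)²·169.5²/50 = 55.6161
  stratum B: (330/1800)²·86.2²/58 = 4.30595
  stratum C: (480/1800)²·220.1²/41 = 84.0221
  stratum D: (160/1800)²·279.3²/10 = 61.6363
  stratum E: (270/1800)²·34.3²/34 = 0.77856
V̂(ȳ_st) = 206.359
SE(ȳ_st) = √206.359 = 14.3652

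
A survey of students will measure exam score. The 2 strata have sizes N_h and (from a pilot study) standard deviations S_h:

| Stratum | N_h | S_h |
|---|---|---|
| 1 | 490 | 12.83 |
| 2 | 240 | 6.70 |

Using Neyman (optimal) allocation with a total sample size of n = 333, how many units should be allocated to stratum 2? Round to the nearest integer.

68

Neyman allocation: n_h = n · N_h S_h / Σ N_i S_i, with n = 333.
  stratum 1: N_h·S_h = 490·12.83 = 6286.70
  stratum 2: N_h·S_h = 240·6.70 = 1608.00
Σ N_h S_h = 7894.70
n for stratum 2 = 333·1608.00/7894.70 = 67.826 → 68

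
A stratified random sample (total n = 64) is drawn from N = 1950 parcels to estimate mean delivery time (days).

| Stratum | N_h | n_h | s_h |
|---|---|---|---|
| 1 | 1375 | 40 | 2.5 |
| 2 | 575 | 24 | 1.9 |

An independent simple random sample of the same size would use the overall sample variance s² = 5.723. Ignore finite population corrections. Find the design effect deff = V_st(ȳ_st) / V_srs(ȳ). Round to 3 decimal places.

V̂(ȳ_st) = Σ W_h² s_h²/n_h, with W_h = N_h/N and N = 1950:
  stratum 1: (1375/1950)²·2.5²/40 = 0.0776884
  stratum 2: (575/1950)²·1.9²/24 = 0.0130786
V_st = 0.090767
V_srs = s²/n = 5.723/64 = 0.0894219
deff = V_st / V_srs = 0.090767/0.0894219 = 1.0150

deff ≈ 1.015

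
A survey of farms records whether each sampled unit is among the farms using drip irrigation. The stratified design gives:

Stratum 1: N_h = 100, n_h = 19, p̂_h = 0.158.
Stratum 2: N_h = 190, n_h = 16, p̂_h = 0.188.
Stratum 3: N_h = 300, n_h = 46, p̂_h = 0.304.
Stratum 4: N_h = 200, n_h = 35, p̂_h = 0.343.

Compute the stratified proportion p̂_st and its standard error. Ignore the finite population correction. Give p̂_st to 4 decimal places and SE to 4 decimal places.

N = 790; stratum weights W_h = N_h/N.
p̂_st = Σ W_h p̂_h = (100·0.158 + 190·0.188 + 300·0.304 + 200·0.343)/790 = 0.26749
V̂(p̂_st) = Σ W_h² p̂_h(1−p̂_h)/(n_h−1):
  stratum 1: (100/790)²·0.158·0.842/18 = 0.000118425
  stratum 2: (190/790)²·0.188·0.812/15 = 0.000588675
  stratum 3: (300/790)²·0.304·0.696/45 = 0.000678045
  stratum 4: (200/790)²·0.343·0.657/34 = 0.000424802
V̂(p̂_st) = 0.00180995; SE = √V̂ = 0.0425435

p̂_st ≈ 0.2675, SE ≈ 0.0425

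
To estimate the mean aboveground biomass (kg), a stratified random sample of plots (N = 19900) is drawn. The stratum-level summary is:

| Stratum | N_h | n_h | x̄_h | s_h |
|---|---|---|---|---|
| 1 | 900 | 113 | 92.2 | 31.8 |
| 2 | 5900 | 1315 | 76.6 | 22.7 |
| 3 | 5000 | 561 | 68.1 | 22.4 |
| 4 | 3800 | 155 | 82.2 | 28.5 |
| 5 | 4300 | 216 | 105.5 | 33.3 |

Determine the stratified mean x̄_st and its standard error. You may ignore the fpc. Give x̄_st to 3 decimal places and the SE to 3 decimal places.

x̄_st ≈ 82.484, SE ≈ 0.735

x̄_st = Σ W_h x̄_h = (900·92.2 + 5900·76.6 + 5000·68.1 + 3800·82.2 + 4300·105.5)/19900 = 82.48392
V̂(x̄_st) = Σ W_h² s_h²/n_h, with W_h = N_h/N and N = 19900:
  stratum 1: (900/19900)²·31.8²/113 = 0.0183044
  stratum 2: (5900/19900)²·22.7²/1315 = 0.0344448
  stratum 3: (5000/19900)²·22.4²/561 = 0.0564634
  stratum 4: (3800/19900)²·28.5²/155 = 0.191082
  stratum 5: (4300/19900)²·33.3²/216 = 0.239699
V̂(x̄_st) = 0.539993
SE(x̄_st) = √0.539993 = 0.734842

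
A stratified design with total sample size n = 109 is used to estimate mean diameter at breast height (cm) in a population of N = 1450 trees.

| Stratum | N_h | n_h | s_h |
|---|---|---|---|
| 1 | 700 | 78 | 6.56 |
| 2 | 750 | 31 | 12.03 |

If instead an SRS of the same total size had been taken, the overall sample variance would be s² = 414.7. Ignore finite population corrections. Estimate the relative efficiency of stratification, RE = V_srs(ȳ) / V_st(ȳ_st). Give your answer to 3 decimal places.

RE ≈ 2.762

V̂(ȳ_st) = Σ W_h² s_h²/n_h, with W_h = N_h/N and N = 1450:
  stratum 1: (700/1450)²·6.56²/78 = 0.12858
  stratum 2: (750/1450)²·12.03²/31 = 1.24898
V_st = 1.37756
V_srs = s²/n = 414.7/109 = 3.80459
Relative efficiency = V_srs / V_st = 3.80459/1.37756 = 2.7618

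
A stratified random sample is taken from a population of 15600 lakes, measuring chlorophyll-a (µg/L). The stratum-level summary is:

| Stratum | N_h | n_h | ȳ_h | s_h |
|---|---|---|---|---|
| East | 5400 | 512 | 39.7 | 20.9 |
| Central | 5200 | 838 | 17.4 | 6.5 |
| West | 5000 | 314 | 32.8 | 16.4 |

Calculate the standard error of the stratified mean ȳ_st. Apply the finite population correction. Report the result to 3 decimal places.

SE(ȳ_st) ≈ 0.424

V̂(ȳ_st) = Σ W_h² (1 − n_h/N_h) s_h²/n_h, with W_h = N_h/N and N = 15600:
  stratum East: (5400/15600)²·(1 − 512/5400)·20.9²/512 = 0.0925334
  stratum Central: (5200/15600)²·(1 − 838/5200)·6.5²/838 = 0.00469918
  stratum West: (5000/15600)²·(1 − 314/5000)·16.4²/314 = 0.0824672
V̂(ȳ_st) = 0.1797
SE(ȳ_st) = √0.1797 = 0.42391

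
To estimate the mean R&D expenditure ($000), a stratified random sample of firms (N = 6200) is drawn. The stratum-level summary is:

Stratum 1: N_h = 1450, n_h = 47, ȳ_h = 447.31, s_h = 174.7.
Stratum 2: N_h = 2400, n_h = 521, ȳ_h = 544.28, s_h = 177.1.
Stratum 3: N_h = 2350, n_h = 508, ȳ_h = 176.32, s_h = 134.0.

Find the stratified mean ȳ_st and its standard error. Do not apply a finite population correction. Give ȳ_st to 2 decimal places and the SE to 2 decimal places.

ȳ_st = Σ W_h ȳ_h = (1450·447.31 + 2400·544.28 + 2350·176.32)/6200 = 382.13282
V̂(ȳ_st) = Σ W_h² s_h²/n_h, with W_h = N_h/N and N = 6200:
  stratum 1: (1450/6200)²·174.7²/47 = 35.5174
  stratum 2: (2400/6200)²·177.1²/521 = 9.02066
  stratum 3: (2350/6200)²·134.0²/508 = 5.07806
V̂(ȳ_st) = 49.6161
SE(ȳ_st) = √49.6161 = 7.04387

ȳ_st ≈ 382.13, SE ≈ 7.04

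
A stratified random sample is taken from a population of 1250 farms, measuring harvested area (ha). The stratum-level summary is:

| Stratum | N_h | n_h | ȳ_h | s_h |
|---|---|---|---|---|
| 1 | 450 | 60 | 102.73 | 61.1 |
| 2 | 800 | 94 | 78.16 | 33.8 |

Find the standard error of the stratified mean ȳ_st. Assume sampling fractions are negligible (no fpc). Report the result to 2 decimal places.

SE(ȳ_st) ≈ 3.61

V̂(ȳ_st) = Σ W_h² s_h²/n_h, with W_h = N_h/N and N = 1250:
  stratum 1: (450/1250)²·61.1²/60 = 8.06373
  stratum 2: (800/1250)²·33.8²/94 = 4.97812
V̂(ȳ_st) = 13.0419
SE(ȳ_st) = √13.0419 = 3.61135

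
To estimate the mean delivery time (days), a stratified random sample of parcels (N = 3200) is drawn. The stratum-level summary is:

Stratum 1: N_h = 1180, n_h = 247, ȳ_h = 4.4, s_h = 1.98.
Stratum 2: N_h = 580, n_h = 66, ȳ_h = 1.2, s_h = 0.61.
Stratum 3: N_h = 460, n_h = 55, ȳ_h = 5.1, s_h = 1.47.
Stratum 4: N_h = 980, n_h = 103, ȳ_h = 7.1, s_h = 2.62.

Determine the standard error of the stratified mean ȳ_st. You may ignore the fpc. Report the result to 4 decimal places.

SE(ȳ_st) ≈ 0.0970

V̂(ȳ_st) = Σ W_h² s_h²/n_h, with W_h = N_h/N and N = 3200:
  stratum 1: (1180/3200)²·1.98²/247 = 0.00215823
  stratum 2: (580/3200)²·0.61²/66 = 0.000185213
  stratum 3: (460/3200)²·1.47²/55 = 0.000811872
  stratum 4: (980/3200)²·2.62²/103 = 0.00625054
V̂(ȳ_st) = 0.00940585
SE(ȳ_st) = √0.00940585 = 0.0969838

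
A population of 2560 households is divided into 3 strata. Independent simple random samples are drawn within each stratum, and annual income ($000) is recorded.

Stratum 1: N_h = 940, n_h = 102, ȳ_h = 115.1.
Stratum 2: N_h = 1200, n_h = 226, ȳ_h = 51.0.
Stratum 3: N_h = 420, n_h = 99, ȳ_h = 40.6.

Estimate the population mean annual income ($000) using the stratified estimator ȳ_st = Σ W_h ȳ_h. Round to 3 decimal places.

ȳ_st ≈ 72.830

N = Σ N_h = 2560. Stratum weights W_h = N_h/N.
ȳ_st = (940·115.1 + 1200·51.0 + 420·40.6) / 2560 = 72.83047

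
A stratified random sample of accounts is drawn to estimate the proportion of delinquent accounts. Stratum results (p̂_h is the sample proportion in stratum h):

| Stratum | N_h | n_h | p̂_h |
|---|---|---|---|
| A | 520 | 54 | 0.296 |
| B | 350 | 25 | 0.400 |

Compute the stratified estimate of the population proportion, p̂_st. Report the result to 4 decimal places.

N = 870; stratum weights W_h = N_h/N.
p̂_st = Σ W_h p̂_h = (520·0.296 + 350·0.400)/870 = 0.33784

p̂_st ≈ 0.3378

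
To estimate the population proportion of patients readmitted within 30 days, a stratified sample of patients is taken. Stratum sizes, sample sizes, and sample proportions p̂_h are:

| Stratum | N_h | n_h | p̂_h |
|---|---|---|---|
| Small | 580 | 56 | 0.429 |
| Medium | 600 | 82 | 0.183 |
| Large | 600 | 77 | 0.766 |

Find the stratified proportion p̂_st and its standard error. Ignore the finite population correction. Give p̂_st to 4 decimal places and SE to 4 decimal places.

p̂_st ≈ 0.4597, SE ≈ 0.0308

N = 1780; stratum weights W_h = N_h/N.
p̂_st = Σ W_h p̂_h = (580·0.429 + 600·0.183 + 600·0.766)/1780 = 0.45967
V̂(p̂_st) = Σ W_h² p̂_h(1−p̂_h)/(n_h−1):
  stratum Small: (580/1780)²·0.429·0.571/55 = 0.000472875
  stratum Medium: (600/1780)²·0.183·0.817/81 = 0.000209725
  stratum Large: (600/1780)²·0.766·0.234/76 = 0.000267975
V̂(p̂_st) = 0.000950575; SE = √V̂ = 0.0308314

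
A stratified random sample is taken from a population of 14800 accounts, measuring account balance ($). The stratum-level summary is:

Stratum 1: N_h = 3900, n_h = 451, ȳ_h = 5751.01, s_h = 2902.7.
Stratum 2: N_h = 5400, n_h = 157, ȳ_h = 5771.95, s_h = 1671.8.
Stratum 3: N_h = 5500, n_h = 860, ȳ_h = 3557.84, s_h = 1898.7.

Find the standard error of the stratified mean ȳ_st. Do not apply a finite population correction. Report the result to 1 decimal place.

SE(ȳ_st) ≈ 65.2

V̂(ȳ_st) = Σ W_h² s_h²/n_h, with W_h = N_h/N and N = 14800:
  stratum 1: (3900/14800)²·2902.7²/451 = 1297.28
  stratum 2: (5400/14800)²·1671.8²/157 = 2369.92
  stratum 3: (5500/14800)²·1898.7²/860 = 578.917
V̂(ȳ_st) = 4246.11
SE(ȳ_st) = √4246.11 = 65.1622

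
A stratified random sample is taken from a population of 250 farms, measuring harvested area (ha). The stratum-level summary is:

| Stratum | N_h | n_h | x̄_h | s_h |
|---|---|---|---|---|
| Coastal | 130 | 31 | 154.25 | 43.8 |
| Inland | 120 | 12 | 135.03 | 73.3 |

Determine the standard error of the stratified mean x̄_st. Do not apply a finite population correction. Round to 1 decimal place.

SE(x̄_st) ≈ 10.9

V̂(x̄_st) = Σ W_h² s_h²/n_h, with W_h = N_h/N and N = 250:
  stratum Coastal: (130/250)²·43.8²/31 = 16.7337
  stratum Inland: (120/250)²·73.3²/12 = 103.159
V̂(x̄_st) = 119.893
SE(x̄_st) = √119.893 = 10.9496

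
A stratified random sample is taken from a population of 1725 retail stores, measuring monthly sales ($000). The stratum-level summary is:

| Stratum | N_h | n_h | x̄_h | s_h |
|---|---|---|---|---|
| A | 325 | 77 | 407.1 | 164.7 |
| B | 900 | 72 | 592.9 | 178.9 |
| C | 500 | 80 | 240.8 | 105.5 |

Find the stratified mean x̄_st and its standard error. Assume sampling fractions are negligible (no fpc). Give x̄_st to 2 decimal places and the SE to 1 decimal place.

x̄_st ≈ 455.84, SE ≈ 12.0

x̄_st = Σ W_h x̄_h = (325·407.1 + 900·592.9 + 500·240.8)/1725 = 455.83623
V̂(x̄_st) = Σ W_h² s_h²/n_h, with W_h = N_h/N and N = 1725:
  stratum A: (325/1725)²·164.7²/77 = 12.505
  stratum B: (900/1725)²·178.9²/72 = 121.003
  stratum C: (500/1725)²·105.5²/80 = 11.689
V̂(x̄_st) = 145.197
SE(x̄_st) = √145.197 = 12.0498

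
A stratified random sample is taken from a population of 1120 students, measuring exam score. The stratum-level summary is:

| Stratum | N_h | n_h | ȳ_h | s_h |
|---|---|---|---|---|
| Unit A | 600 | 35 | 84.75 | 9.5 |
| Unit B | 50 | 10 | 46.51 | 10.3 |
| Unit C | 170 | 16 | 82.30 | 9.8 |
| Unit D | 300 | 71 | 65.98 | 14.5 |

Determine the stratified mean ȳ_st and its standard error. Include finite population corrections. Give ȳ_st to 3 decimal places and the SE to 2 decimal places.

ȳ_st = Σ W_h ȳ_h = (600·84.75 + 50·46.51 + 170·82.30 + 300·65.98)/1120 = 77.64330
V̂(ȳ_st) = Σ W_h² (1 − n_h/N_h) s_h²/n_h, with W_h = N_h/N and N = 1120:
  stratum Unit A: (600/1120)²·(1 − 35/600)·9.5²/35 = 0.696856
  stratum Unit B: (50/1120)²·(1 − 10/50)·10.3²/10 = 0.0169149
  stratum Unit C: (170/1120)²·(1 − 16/170)·9.8²/16 = 0.125275
  stratum Unit D: (300/1120)²·(1 − 71/300)·14.5²/71 = 0.16218
V̂(ȳ_st) = 1.00123
SE(ȳ_st) = √1.00123 = 1.00061

ȳ_st ≈ 77.643, SE ≈ 1.00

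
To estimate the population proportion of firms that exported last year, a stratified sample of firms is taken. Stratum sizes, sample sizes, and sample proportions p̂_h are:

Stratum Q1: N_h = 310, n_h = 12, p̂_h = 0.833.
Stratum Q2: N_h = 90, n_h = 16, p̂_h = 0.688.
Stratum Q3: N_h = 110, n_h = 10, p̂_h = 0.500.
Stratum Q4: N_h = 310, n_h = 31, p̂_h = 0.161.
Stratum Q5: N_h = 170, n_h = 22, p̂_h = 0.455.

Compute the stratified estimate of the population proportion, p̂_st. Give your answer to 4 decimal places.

p̂_st ≈ 0.5075

N = 990; stratum weights W_h = N_h/N.
p̂_st = Σ W_h p̂_h = (310·0.833 + 90·0.688 + 110·0.500 + 310·0.161 + 170·0.455)/990 = 0.50748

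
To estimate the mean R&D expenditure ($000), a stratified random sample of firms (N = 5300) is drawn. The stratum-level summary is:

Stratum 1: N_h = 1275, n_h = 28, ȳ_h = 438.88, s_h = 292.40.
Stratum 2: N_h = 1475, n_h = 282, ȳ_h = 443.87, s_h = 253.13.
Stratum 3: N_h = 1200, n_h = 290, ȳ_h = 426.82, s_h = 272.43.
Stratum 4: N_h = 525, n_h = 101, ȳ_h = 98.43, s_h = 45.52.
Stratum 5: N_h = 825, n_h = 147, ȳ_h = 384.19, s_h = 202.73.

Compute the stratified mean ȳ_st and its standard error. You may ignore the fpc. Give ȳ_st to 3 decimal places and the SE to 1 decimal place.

ȳ_st = Σ W_h ȳ_h = (1275·438.88 + 1475·443.87 + 1200·426.82 + 525·98.43 + 825·384.19)/5300 = 395.30127
V̂(ȳ_st) = Σ W_h² s_h²/n_h, with W_h = N_h/N and N = 5300:
  stratum 1: (1275/5300)²·292.40²/28 = 176.712
  stratum 2: (1475/5300)²·253.13²/282 = 17.5983
  stratum 3: (1200/5300)²·272.43²/290 = 13.1197
  stratum 4: (525/5300)²·45.52²/101 = 0.201303
  stratum 5: (825/5300)²·202.73²/147 = 6.77446
V̂(ȳ_st) = 214.405
SE(ȳ_st) = √214.405 = 14.6426

ȳ_st ≈ 395.301, SE ≈ 14.6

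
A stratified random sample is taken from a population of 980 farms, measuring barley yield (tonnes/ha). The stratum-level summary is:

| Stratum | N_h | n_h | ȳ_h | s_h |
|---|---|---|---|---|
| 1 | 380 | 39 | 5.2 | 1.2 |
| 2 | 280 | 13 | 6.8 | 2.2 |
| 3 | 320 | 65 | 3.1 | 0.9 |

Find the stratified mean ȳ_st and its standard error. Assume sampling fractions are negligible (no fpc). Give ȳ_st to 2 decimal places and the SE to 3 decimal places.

ȳ_st ≈ 4.97, SE ≈ 0.193

ȳ_st = Σ W_h ȳ_h = (380·5.2 + 280·6.8 + 320·3.1)/980 = 4.97143
V̂(ȳ_st) = Σ W_h² s_h²/n_h, with W_h = N_h/N and N = 980:
  stratum 1: (380/980)²·1.2²/39 = 0.00555153
  stratum 2: (280/980)²·2.2²/13 = 0.0303925
  stratum 3: (320/980)²·0.9²/65 = 0.00132868
V̂(ȳ_st) = 0.0372727
SE(ȳ_st) = √0.0372727 = 0.193061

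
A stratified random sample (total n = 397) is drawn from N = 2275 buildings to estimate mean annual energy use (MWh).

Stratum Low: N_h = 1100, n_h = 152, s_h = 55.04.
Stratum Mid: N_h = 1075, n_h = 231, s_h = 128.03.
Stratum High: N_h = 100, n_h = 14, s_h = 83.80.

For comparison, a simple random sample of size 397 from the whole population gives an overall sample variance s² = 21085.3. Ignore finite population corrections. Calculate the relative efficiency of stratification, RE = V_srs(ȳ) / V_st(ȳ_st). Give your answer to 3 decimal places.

V̂(ȳ_st) = Σ W_h² s_h²/n_h, with W_h = N_h/N and N = 2275:
  stratum Low: (1100/2275)²·55.04²/152 = 4.65946
  stratum Mid: (1075/2275)²·128.03²/231 = 15.844
  stratum High: (100/2275)²·83.80²/14 = 0.969164
V_st = 21.4727
V_srs = s²/n = 21085.3/397 = 53.1116
Relative efficiency = V_srs / V_st = 53.1116/21.4727 = 2.4735

RE ≈ 2.473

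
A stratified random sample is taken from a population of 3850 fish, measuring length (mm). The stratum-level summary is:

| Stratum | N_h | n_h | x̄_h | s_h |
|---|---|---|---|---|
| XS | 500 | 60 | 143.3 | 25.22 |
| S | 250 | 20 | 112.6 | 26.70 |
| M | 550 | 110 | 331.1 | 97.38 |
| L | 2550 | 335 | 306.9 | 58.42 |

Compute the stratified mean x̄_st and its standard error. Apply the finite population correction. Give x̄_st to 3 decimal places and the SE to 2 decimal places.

x̄_st = Σ W_h x̄_h = (500·143.3 + 250·112.6 + 550·331.1 + 2550·306.9)/3850 = 276.49351
V̂(x̄_st) = Σ W_h² (1 − n_h/N_h) s_h²/n_h, with W_h = N_h/N and N = 3850:
  stratum XS: (500/3850)²·(1 − 60/500)·25.22²/60 = 0.15734
  stratum S: (250/3850)²·(1 − 20/250)·26.70²/20 = 0.138273
  stratum M: (550/3850)²·(1 − 110/550)·97.38²/110 = 1.40748
  stratum L: (2550/3850)²·(1 − 335/2550)·58.42²/335 = 3.88214
V̂(x̄_st) = 5.58523
SE(x̄_st) = √5.58523 = 2.36331

x̄_st ≈ 276.494, SE ≈ 2.36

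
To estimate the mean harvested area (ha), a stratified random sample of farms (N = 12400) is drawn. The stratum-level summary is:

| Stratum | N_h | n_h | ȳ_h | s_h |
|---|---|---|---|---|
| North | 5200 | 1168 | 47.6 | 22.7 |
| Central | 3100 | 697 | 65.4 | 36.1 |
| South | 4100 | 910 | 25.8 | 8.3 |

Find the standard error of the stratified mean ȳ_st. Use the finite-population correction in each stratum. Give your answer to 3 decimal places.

V̂(ȳ_st) = Σ W_h² (1 − n_h/N_h) s_h²/n_h, with W_h = N_h/N and N = 12400:
  stratum North: (5200/12400)²·(1 − 1168/5200)·22.7²/1168 = 0.0601574
  stratum Central: (3100/12400)²·(1 − 697/3100)·36.1²/697 = 0.0905845
  stratum South: (4100/12400)²·(1 − 910/4100)·8.3²/910 = 0.00643941
V̂(ȳ_st) = 0.157181
SE(ȳ_st) = √0.157181 = 0.396461

SE(ȳ_st) ≈ 0.396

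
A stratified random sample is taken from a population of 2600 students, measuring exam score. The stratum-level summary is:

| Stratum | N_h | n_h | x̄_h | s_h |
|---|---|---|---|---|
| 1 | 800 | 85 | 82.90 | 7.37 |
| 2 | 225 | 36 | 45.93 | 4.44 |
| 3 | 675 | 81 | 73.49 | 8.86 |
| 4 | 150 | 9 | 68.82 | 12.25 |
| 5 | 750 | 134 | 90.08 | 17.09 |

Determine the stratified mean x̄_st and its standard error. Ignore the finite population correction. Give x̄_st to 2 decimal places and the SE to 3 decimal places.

x̄_st = Σ W_h x̄_h = (800·82.90 + 225·45.93 + 675·73.49 + 150·68.82 + 750·90.08)/2600 = 78.51654
V̂(x̄_st) = Σ W_h² s_h²/n_h, with W_h = N_h/N and N = 2600:
  stratum 1: (800/2600)²·7.37²/85 = 0.0604992
  stratum 2: (225/2600)²·4.44²/36 = 0.00410092
  stratum 3: (675/2600)²·8.86²/81 = 0.0653196
  stratum 4: (150/2600)²·12.25²/9 = 0.0554965
  stratum 5: (750/2600)²·17.09²/134 = 0.181366
V̂(x̄_st) = 0.366782
SE(x̄_st) = √0.366782 = 0.605625

x̄_st ≈ 78.52, SE ≈ 0.606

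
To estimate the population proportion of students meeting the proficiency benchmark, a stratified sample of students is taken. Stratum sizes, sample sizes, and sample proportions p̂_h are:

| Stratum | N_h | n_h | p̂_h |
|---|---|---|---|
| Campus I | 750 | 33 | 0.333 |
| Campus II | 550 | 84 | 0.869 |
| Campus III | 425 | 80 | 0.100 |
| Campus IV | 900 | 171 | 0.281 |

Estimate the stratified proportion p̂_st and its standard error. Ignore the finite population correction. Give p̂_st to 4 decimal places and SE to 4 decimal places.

N = 2625; stratum weights W_h = N_h/N.
p̂_st = Σ W_h p̂_h = (750·0.333 + 550·0.869 + 425·0.100 + 900·0.281)/2625 = 0.38975
V̂(p̂_st) = Σ W_h² p̂_h(1−p̂_h)/(n_h−1):
  stratum Campus I: (750/2625)²·0.333·0.667/32 = 0.00056661
  stratum Campus II: (550/2625)²·0.869·0.131/83 = 6.02115e-05
  stratum Campus III: (425/2625)²·0.100·0.900/79 = 2.98631e-05
  stratum Campus IV: (900/2625)²·0.281·0.719/170 = 0.000139705
V̂(p̂_st) = 0.00079639; SE = √V̂ = 0.0282204

p̂_st ≈ 0.3898, SE ≈ 0.0282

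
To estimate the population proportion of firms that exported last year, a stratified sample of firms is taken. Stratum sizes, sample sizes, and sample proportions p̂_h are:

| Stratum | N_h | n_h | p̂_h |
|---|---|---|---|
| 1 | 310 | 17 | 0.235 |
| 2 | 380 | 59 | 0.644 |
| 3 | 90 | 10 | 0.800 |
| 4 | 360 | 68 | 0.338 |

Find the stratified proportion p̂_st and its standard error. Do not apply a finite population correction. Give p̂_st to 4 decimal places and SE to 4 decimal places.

p̂_st ≈ 0.4485, SE ≈ 0.0414

N = 1140; stratum weights W_h = N_h/N.
p̂_st = Σ W_h p̂_h = (310·0.235 + 380·0.644 + 90·0.800 + 360·0.338)/1140 = 0.44846
V̂(p̂_st) = Σ W_h² p̂_h(1−p̂_h)/(n_h−1):
  stratum 1: (310/1140)²·0.235·0.765/16 = 0.000830851
  stratum 2: (380/1140)²·0.644·0.356/58 = 0.000439203
  stratum 3: (90/1140)²·0.800·0.200/9 = 0.000110803
  stratum 4: (360/1140)²·0.338·0.662/67 = 0.000333039
V̂(p̂_st) = 0.0017139; SE = √V̂ = 0.0413992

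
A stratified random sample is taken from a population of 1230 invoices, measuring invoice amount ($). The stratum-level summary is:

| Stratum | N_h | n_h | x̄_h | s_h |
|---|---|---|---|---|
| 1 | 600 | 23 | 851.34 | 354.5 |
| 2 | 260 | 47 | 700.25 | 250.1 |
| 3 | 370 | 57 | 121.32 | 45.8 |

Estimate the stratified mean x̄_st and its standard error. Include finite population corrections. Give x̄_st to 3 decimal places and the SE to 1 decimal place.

x̄_st ≈ 599.803, SE ≈ 36.1

x̄_st = Σ W_h x̄_h = (600·851.34 + 260·700.25 + 370·121.32)/1230 = 599.80276
V̂(x̄_st) = Σ W_h² (1 − n_h/N_h) s_h²/n_h, with W_h = N_h/N and N = 1230:
  stratum 1: (600/1230)²·(1 − 23/600)·354.5²/23 = 1250.32
  stratum 2: (260/1230)²·(1 − 47/260)·250.1²/47 = 48.7161
  stratum 3: (370/1230)²·(1 − 57/370)·45.8²/57 = 2.81703
V̂(x̄_st) = 1301.85
SE(x̄_st) = √1301.85 = 36.0812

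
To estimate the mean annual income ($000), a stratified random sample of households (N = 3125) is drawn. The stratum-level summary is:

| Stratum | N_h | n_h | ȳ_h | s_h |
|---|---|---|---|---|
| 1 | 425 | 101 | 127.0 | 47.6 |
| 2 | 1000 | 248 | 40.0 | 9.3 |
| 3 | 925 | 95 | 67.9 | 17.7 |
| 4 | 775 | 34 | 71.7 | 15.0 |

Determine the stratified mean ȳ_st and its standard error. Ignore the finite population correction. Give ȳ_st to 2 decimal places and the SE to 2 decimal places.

ȳ_st = Σ W_h ȳ_h = (425·127.0 + 1000·40.0 + 925·67.9 + 775·71.7)/3125 = 67.95200
V̂(ȳ_st) = Σ W_h² s_h²/n_h, with W_h = N_h/N and N = 3125:
  stratum 1: (425/3125)²·47.6²/101 = 0.414926
  stratum 2: (1000/3125)²·9.3²/248 = 0.035712
  stratum 3: (925/3125)²·17.7²/95 = 0.288939
  stratum 4: (775/3125)²·15.0²/34 = 0.407012
V̂(ȳ_st) = 1.14659
SE(ȳ_st) = √1.14659 = 1.07079

ȳ_st ≈ 67.95, SE ≈ 1.07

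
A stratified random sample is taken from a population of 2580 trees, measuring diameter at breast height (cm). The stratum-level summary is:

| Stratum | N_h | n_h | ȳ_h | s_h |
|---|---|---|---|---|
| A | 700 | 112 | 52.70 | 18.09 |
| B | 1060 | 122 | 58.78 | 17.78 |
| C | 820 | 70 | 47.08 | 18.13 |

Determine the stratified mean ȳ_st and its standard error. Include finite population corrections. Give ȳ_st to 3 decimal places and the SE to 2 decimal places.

ȳ_st ≈ 53.412, SE ≈ 1.00

ȳ_st = Σ W_h ȳ_h = (700·52.70 + 1060·58.78 + 820·47.08)/2580 = 53.41178
V̂(ȳ_st) = Σ W_h² (1 − n_h/N_h) s_h²/n_h, with W_h = N_h/N and N = 2580:
  stratum A: (700/2580)²·(1 − 112/700)·18.09²/112 = 0.180674
  stratum B: (1060/2580)²·(1 − 122/1060)·17.78²/122 = 0.387055
  stratum C: (820/2580)²·(1 − 70/820)·18.13²/70 = 0.433844
V̂(ȳ_st) = 1.00157
SE(ȳ_st) = √1.00157 = 1.00079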